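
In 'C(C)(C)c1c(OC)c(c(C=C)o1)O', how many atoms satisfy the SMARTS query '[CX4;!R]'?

The query [CX4;!R] means: aliphatic carbon with four total connections, not in a ring.
Check the 13 heavy atoms by environment: 1× o (aromatic, X2, in 5-ring) → no; 4× c (aromatic, X3, in 5-ring) → no; 2× C (X3, acyclic) → no; 2× O (X2, acyclic) → no; 4× C (X4, acyclic) → match.
That gives 4 matching atoms.

4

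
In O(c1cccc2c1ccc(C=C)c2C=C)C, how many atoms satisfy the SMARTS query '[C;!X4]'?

Check the 16 heavy atoms by environment: 10× c (aromatic, X3) → no; 4× C (X3) → match; 1× O (X2) → no; 1× C (X4) → no.
That gives 4 matching atoms.

4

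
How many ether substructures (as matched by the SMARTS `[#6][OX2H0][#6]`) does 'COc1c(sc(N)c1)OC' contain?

[#6][OX2H0][#6] is the SMARTS for an ether: an aliphatic oxygen bridging two carbons with no H on the oxygen.
The molecule carries 2 separate instances of a methoxy ether (-OCH3) meeting every constraint; each maps to a distinct set of atoms, giving 2 matches.

2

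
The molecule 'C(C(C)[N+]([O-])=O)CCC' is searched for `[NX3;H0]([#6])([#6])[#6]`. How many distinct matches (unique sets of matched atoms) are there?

0

[NX3;H0]([#6])([#6])[#6] is the SMARTS for a tertiary amine: a trivalent nitrogen with no H, bonded to three carbons.
No fragment in the molecule satisfies every constraint, giving 0 matches.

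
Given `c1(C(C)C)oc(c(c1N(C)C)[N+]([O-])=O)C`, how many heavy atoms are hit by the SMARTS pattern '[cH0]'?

4

The query [cH0] means: aromatic carbon with no attached hydrogen (substituted or ring-fusion).
Check the 15 heavy atoms by environment: 1× o (aromatic, H0) → no; 4× c (aromatic, H0) → match; 5× C (H3) → no; 1× C (H1) → no; 1× N (charge +1, H0) → no; 1× O (charge -1, H0) → no; 1× O (H0) → no; 1× N (H0) → no.
That gives 4 matching atoms.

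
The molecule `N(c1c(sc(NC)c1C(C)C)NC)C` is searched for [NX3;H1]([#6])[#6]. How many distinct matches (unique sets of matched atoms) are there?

3

[NX3;H1]([#6])[#6] is the SMARTS for a secondary amine: a trivalent nitrogen with one H, bonded to two carbons.
The molecule carries 3 separate instances of an N-methylamino group (-NHCH3) meeting every constraint; each maps to a distinct set of atoms, giving 3 matches.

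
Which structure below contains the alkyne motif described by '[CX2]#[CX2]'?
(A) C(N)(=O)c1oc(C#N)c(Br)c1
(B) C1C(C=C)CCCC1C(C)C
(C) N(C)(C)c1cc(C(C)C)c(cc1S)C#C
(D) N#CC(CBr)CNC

C

[CX2]#[CX2] describes a carbon-carbon triple bond (an alkyne).
(A) has a nitrile (-C#N) but the triple bond is C#N, not C#C.
(B) has a vinyl group (-CH=CH2) but the C=C is a double bond; both carbons are CX3, not CX2.
(C) contains an ethynyl group (-C#CH), which satisfies every atom and bond constraint.
(D) has a nitrile (-C#N) but the triple bond is C#N, not C#C.
So the answer is (C).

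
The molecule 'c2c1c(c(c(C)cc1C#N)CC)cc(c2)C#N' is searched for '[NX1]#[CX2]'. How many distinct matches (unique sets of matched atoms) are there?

2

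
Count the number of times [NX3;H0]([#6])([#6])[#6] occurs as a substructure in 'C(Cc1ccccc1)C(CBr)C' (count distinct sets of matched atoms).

0

[NX3;H0]([#6])([#6])[#6] is the SMARTS for a tertiary amine: a trivalent nitrogen with no H, bonded to three carbons.
No fragment in the molecule satisfies every constraint, giving 0 matches.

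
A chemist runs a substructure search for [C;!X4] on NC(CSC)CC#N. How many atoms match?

1

The query [C;!X4] means: aliphatic carbon that does not have four total connections.
Check the 8 heavy atoms by environment: 4× C (X4) → no; 1× S (X2) → no; 1× C (X2) → match; 1× N (X1) → no; 1× N (X3) → no.
That gives 1 matching atom.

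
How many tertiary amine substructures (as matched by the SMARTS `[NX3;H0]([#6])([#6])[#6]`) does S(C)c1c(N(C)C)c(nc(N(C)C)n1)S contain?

[NX3;H0]([#6])([#6])[#6] is the SMARTS for a tertiary amine: a trivalent nitrogen with no H, bonded to three carbons.
The molecule carries 2 separate instances of a dimethylamino group (-N(CH3)2) meeting every constraint; each maps to a distinct set of atoms, giving 2 matches.

2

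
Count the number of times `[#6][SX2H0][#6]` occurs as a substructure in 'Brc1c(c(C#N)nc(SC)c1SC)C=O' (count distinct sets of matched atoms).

2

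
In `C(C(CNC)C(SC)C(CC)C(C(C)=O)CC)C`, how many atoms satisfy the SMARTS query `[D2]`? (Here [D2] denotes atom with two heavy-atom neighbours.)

6

The query [D2] means: atom with exactly two heavy-atom neighbours.
Check the 18 heavy atoms by environment: 6× C (D1) → no; 4× C (D2) → match; 5× C (D3) → no; 1× N (D2) → match; 1× O (D1) → no; 1× S (D2) → match.
Summing the matching environments: 4 + 1 + 1 = 6 matching atoms.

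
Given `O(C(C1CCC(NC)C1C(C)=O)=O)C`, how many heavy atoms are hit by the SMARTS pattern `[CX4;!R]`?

3

Check the 14 heavy atoms by environment: 5× C (X4, in 5-ring) → no; 2× C (X3, acyclic) → no; 2× O (X1, acyclic) → no; 3× C (X4, acyclic) → match; 1× N (X3, acyclic) → no; 1× O (X2, acyclic) → no.
That gives 3 matching atoms.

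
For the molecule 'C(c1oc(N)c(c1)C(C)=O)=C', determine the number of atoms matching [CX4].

1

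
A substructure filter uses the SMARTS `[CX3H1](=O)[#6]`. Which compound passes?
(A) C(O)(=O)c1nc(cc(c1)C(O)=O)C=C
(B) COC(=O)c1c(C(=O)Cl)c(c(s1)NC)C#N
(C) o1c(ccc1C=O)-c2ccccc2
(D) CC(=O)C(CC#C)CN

C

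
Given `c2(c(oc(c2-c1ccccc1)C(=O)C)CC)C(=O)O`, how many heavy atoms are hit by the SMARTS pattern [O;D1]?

3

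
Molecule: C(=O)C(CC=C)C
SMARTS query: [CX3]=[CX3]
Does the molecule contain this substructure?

The pattern [CX3]=[CX3] describes a non-aromatic C=C double bond between two sp2 carbons — an alkene.
The molecule carries a vinyl group (-CH=CH2), whose atoms satisfy every constraint of the query, so the pattern matches.

Yes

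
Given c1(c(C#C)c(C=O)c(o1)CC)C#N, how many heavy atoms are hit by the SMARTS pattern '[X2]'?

Check the 13 heavy atoms by environment: 1× o (aromatic, X2) → match; 4× c (aromatic, X3) → no; 1× C (X3) → no; 1× O (X1) → no; 3× C (X2) → match; 1× N (X1) → no; 2× C (X4) → no.
Summing the matching environments: 1 + 3 = 4 matching atoms.

4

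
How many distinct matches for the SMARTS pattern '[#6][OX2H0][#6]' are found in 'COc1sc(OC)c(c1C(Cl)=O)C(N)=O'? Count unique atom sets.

2

[#6][OX2H0][#6] is the SMARTS for an ether: an aliphatic oxygen bridging two carbons with no H on the oxygen.
The molecule carries 2 separate instances of a methoxy ether (-OCH3) meeting every constraint; each maps to a distinct set of atoms, giving 2 matches.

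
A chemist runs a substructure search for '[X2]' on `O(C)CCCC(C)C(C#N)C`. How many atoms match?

2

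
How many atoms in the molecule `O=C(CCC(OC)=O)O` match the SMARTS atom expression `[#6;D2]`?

Check the 9 heavy atoms by environment: 2× C (D2) → match; 2× C (D3) → no; 3× O (D1) → no; 1× O (D2) → no; 1× C (D1) → no.
That gives 2 matching atoms.

2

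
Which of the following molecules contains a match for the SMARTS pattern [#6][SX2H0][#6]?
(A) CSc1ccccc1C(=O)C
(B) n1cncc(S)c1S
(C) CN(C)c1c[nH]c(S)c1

A

[#6][SX2H0][#6] describes an aliphatic sulfur bridging two carbons with no H on the sulfur (a thioether).
(A) contains a methylthio ether (-SCH3), which satisfies every atom and bond constraint.
(B) has a thiol (-SH) but the sulfur has H1, not H0 bridging two carbons.
(C) has a thiol (-SH) but the sulfur has H1, not H0 bridging two carbons.
So the answer is (A).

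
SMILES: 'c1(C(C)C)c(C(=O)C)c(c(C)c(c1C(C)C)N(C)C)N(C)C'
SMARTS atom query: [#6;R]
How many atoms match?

6

The query [#6;R] means: carbon that is part of a ring.
Check the 22 heavy atoms by environment: 6× c (aromatic, in 6-ring) → match; 2× N (acyclic) → no; 13× C (acyclic) → no; 1× O (acyclic) → no.
That gives 6 matching atoms.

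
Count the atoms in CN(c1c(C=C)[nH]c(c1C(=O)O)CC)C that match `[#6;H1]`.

1

The query [#6;H1] means: any carbon bearing exactly one hydrogen.
Check the 15 heavy atoms by environment: 1× n (aromatic, H1) → no; 4× c (aromatic, H0) → no; 1× C (H1) → match; 2× C (H2) → no; 1× C (H0) → no; 1× O (H0) → no; 1× O (H1) → no; 1× N (H0) → no; 3× C (H3) → no.
That gives 1 matching atom.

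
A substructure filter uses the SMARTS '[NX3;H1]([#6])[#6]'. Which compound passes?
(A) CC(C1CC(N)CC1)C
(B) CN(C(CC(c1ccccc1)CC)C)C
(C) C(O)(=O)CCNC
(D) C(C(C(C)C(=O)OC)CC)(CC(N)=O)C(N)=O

C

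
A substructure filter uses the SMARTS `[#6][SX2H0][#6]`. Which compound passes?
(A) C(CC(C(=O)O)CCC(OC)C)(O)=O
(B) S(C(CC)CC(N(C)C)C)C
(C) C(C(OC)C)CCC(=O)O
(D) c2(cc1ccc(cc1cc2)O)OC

[#6][SX2H0][#6] describes an aliphatic sulfur bridging two carbons with no H on the sulfur (a thioether).
(A) has a methoxy ether (-OCH3) but the bridging atom is O, not S.
(B) contains a methylthio ether (-SCH3), which satisfies every atom and bond constraint.
(C) has a methoxy ether (-OCH3) but the bridging atom is O, not S.
(D) has a methoxy ether (-OCH3) but the bridging atom is O, not S.
So the answer is (B).

B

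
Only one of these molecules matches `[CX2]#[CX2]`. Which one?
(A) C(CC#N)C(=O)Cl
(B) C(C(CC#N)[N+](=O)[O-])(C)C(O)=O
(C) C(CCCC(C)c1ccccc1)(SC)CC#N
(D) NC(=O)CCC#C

D

[CX2]#[CX2] describes a carbon-carbon triple bond (an alkyne).
(A) has a nitrile (-C#N) but the triple bond is C#N, not C#C.
(B) has a nitrile (-C#N) but the triple bond is C#N, not C#C.
(C) has a nitrile (-C#N) but the triple bond is C#N, not C#C.
(D) contains an ethynyl group (-C#CH), which satisfies every atom and bond constraint.
So the answer is (D).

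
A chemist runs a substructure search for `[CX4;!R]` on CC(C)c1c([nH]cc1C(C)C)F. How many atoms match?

The query [CX4;!R] means: aliphatic carbon with four total connections, not in a ring.
Check the 12 heavy atoms by environment: 1× n (aromatic, X3, in 5-ring) → no; 4× c (aromatic, X3, in 5-ring) → no; 1× F (X1, acyclic) → no; 6× C (X4, acyclic) → match.
That gives 6 matching atoms.

6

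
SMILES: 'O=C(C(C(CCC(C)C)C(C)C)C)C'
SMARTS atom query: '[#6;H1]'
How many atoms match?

4

Check the 14 heavy atoms by environment: 2× C (H2) → no; 4× C (H1) → match; 6× C (H3) → no; 1× C (H0) → no; 1× O (H0) → no.
That gives 4 matching atoms.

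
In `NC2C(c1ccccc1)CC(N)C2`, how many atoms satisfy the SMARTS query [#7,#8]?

2

The query [#7,#8] means: nitrogen or oxygen (comma = OR).
Check the 13 heavy atoms by environment: 5× C → no; 6× c (aromatic) → no; 2× N → match.
That gives 2 matching atoms.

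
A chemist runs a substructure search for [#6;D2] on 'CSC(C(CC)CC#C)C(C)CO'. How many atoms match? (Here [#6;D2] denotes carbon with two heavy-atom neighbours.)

4

The query [#6;D2] means: any carbon bonded to exactly two heavy atoms.
Check the 13 heavy atoms by environment: 4× C (D2) → match; 3× C (D3) → no; 4× C (D1) → no; 1× O (D1) → no; 1× S (D2) → no.
That gives 4 matching atoms.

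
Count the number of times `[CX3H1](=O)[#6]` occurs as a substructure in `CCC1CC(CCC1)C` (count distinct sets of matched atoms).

0

[CX3H1](=O)[#6] is the SMARTS for an aldehyde: an sp2 carbon with one H, double-bonded to O and single-bonded to carbon.
No fragment in the molecule satisfies every constraint, giving 0 matches.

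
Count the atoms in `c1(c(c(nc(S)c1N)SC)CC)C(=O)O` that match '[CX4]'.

3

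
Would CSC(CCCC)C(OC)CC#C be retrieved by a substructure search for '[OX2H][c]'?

No

The pattern [OX2H][c] describes a hydroxyl oxygen attached to an aromatic carbon — a phenol.
The closest candidate here is a methoxy ether (-OCH3), but the oxygen has H0, not H1. No other fragment satisfies the full query, so there is no match.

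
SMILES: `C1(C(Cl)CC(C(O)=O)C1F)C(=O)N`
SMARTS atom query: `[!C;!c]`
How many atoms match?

6

Check the 13 heavy atoms by environment: 7× C → no; 3× O → match; 1× F → match; 1× N → match; 1× Cl → match.
Summing the matching environments: 3 + 1 + 1 + 1 = 6 matching atoms.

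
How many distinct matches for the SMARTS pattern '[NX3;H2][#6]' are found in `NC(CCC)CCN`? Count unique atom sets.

2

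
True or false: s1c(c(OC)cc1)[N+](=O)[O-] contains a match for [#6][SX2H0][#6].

The pattern [#6][SX2H0][#6] describes an aliphatic sulfur bridging two carbons with no H on the sulfur — a thioether.
The closest candidate here is a methoxy ether (-OCH3), but the bridging atom is O, not S. No other fragment satisfies the full query, so there is no match.

False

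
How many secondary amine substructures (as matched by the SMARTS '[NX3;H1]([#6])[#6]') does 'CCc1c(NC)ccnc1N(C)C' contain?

[NX3;H1]([#6])[#6] is the SMARTS for a secondary amine: a trivalent nitrogen with one H, bonded to two carbons.
Exactly one fragment in the molecule meets all constraints, giving 1 match.

1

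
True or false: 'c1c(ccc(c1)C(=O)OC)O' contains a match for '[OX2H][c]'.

The pattern [OX2H][c] describes a hydroxyl oxygen attached to an aromatic carbon — a phenol.
The molecule carries a hydroxyl group (-OH), whose atoms satisfy every constraint of the query, so the pattern matches.

True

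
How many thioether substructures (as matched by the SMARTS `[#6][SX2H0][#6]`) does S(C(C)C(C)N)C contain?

[#6][SX2H0][#6] is the SMARTS for a thioether: an aliphatic sulfur bridging two carbons with no H on the sulfur.
Exactly one fragment in the molecule meets all constraints, giving 1 match.

1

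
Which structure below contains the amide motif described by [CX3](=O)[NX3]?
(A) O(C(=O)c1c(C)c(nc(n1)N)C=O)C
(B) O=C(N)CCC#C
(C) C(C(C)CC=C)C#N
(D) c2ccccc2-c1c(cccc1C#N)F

B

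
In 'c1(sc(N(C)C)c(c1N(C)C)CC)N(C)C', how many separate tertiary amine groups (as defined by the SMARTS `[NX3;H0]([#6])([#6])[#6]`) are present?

3

[NX3;H0]([#6])([#6])[#6] is the SMARTS for a tertiary amine: a trivalent nitrogen with no H, bonded to three carbons.
The molecule carries 3 separate instances of a dimethylamino group (-N(CH3)2) meeting every constraint; each maps to a distinct set of atoms, giving 3 matches.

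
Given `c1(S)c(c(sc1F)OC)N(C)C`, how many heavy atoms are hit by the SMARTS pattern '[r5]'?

5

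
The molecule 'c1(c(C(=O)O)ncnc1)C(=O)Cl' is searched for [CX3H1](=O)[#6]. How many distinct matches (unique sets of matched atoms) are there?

[CX3H1](=O)[#6] is the SMARTS for an aldehyde: an sp2 carbon with one H, double-bonded to O and single-bonded to carbon.
The molecule has a carboxylic acid group (-C(=O)OH), but the carbonyl carbon has H0 and is bonded to O, not H1; nothing else fits, so there are 0 matches.

0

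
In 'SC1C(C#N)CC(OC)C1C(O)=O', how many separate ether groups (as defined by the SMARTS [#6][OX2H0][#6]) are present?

[#6][OX2H0][#6] is the SMARTS for an ether: an aliphatic oxygen bridging two carbons with no H on the oxygen.
Exactly one fragment in the molecule meets all constraints, giving 1 match.

1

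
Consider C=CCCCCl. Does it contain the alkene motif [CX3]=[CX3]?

Yes

The pattern [CX3]=[CX3] describes a non-aromatic C=C double bond between two sp2 carbons — an alkene.
The molecule carries a vinyl group (-CH=CH2), whose atoms satisfy every constraint of the query, so the pattern matches.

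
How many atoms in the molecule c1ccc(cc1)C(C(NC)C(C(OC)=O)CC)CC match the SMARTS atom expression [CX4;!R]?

9

Check the 19 heavy atoms by environment: 9× C (X4, acyclic) → match; 1× N (X3, acyclic) → no; 1× C (X3, acyclic) → no; 1× O (X1, acyclic) → no; 1× O (X2, acyclic) → no; 6× c (aromatic, X3, in 6-ring) → no.
That gives 9 matching atoms.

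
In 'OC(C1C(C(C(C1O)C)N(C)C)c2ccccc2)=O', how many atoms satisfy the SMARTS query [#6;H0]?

2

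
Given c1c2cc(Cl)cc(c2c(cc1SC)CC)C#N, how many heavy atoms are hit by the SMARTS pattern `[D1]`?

Check the 17 heavy atoms by environment: 6× c (aromatic, D3) → no; 4× c (aromatic, D2) → no; 1× S (D2) → no; 2× C (D1) → match; 2× C (D2) → no; 1× N (D1) → match; 1× Cl (D1) → match.
Summing the matching environments: 2 + 1 + 1 = 4 matching atoms.

4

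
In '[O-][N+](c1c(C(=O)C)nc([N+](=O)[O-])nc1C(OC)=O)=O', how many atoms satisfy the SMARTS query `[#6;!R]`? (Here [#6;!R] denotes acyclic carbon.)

4

The query [#6;!R] means: carbon not in any ring.
Check the 19 heavy atoms by environment: 2× n (aromatic, in 6-ring) → no; 4× c (aromatic, in 6-ring) → no; 4× C (acyclic) → match; 5× O (acyclic) → no; 2× N (charge +1, acyclic) → no; 2× O (charge -1, acyclic) → no.
That gives 4 matching atoms.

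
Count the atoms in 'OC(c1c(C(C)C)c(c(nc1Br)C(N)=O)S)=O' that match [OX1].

The query [OX1] means: aliphatic oxygen with one total connection — typically a carbonyl =O or an oxide.
Check the 17 heavy atoms by environment: 1× n (aromatic, X2) → no; 5× c (aromatic, X3) → no; 2× C (X3) → no; 2× O (X1) → match; 1× O (X2) → no; 1× Br (X1) → no; 1× N (X3) → no; 1× S (X2) → no; 3× C (X4) → no.
That gives 2 matching atoms.

2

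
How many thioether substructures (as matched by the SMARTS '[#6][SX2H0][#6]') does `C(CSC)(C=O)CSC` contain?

[#6][SX2H0][#6] is the SMARTS for a thioether: an aliphatic sulfur bridging two carbons with no H on the sulfur.
The molecule carries 2 separate instances of a methylthio ether (-SCH3) meeting every constraint; each maps to a distinct set of atoms, giving 2 matches.

2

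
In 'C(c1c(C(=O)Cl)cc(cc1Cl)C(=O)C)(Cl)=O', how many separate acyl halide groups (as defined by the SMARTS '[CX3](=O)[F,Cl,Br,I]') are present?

2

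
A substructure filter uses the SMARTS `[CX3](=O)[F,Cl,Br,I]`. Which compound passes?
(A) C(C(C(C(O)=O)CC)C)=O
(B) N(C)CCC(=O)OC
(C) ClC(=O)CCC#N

C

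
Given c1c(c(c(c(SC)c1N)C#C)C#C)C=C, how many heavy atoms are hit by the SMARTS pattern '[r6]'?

6

The query [r6] means: r6 matches atoms in a six-membered ring.
Check the 15 heavy atoms by environment: 6× c (aromatic, in 6-ring) → match; 7× C (acyclic) → no; 1× S (acyclic) → no; 1× N (acyclic) → no.
That gives 6 matching atoms.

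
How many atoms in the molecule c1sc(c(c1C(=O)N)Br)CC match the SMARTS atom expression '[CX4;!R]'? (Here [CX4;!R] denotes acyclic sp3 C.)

The query [CX4;!R] means: aliphatic carbon with four total connections, not in a ring.
Check the 11 heavy atoms by environment: 1× s (aromatic, X2, in 5-ring) → no; 4× c (aromatic, X3, in 5-ring) → no; 1× C (X3, acyclic) → no; 1× O (X1, acyclic) → no; 1× N (X3, acyclic) → no; 2× C (X4, acyclic) → match; 1× Br (X1, acyclic) → no.
That gives 2 matching atoms.

2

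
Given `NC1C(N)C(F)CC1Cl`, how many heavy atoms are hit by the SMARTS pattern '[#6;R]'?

5

The query [#6;R] means: carbon that is part of a ring.
Check the 9 heavy atoms by environment: 5× C (in 5-ring) → match; 1× Cl (acyclic) → no; 2× N (acyclic) → no; 1× F (acyclic) → no.
That gives 5 matching atoms.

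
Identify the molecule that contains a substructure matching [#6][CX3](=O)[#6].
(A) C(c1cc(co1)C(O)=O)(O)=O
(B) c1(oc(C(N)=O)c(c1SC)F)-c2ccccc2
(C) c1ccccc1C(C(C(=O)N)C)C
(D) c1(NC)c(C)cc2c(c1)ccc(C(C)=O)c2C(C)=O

D

[#6][CX3](=O)[#6] describes a carbonyl carbon (no H) flanked by two carbons (a ketone).
(A) has a carboxylic acid group (-C(=O)OH) but one neighbour of the carbonyl carbon is O, not C.
(B) has a primary amide (-C(=O)NH2) but one neighbour of the carbonyl carbon is N, not C.
(C) has a primary amide (-C(=O)NH2) but one neighbour of the carbonyl carbon is N, not C.
(D) contains an acetyl/ketone group (-C(=O)CH3), which satisfies every atom and bond constraint.
So the answer is (D).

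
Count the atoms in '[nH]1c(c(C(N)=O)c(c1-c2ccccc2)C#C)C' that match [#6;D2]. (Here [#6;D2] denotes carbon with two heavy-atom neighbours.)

Check the 17 heavy atoms by environment: 1× n (aromatic, D2) → no; 5× c (aromatic, D3) → no; 2× C (D1) → no; 1× C (D3) → no; 1× O (D1) → no; 1× N (D1) → no; 1× C (D2) → match; 5× c (aromatic, D2) → match.
Summing the matching environments: 1 + 5 = 6 matching atoms.

6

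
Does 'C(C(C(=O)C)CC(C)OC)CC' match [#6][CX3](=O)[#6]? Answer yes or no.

Yes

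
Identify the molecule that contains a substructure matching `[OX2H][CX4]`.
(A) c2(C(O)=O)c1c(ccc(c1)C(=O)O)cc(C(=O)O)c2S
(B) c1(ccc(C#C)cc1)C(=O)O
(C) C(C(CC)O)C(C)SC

[OX2H][CX4] describes a hydroxyl oxygen bound to an sp3 (X4) carbon (an aliphatic alcohol).
(A) has a carboxylic acid group (-C(=O)OH) but the -OH is on a CX3 carbonyl carbon, not a CX4 carbon.
(B) has a carboxylic acid group (-C(=O)OH) but the -OH is on a CX3 carbonyl carbon, not a CX4 carbon.
(C) contains a hydroxyl group (-OH), which satisfies every atom and bond constraint.
So the answer is (C).

C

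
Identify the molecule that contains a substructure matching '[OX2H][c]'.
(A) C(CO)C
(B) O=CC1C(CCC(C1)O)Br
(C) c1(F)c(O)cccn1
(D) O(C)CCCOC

C

[OX2H][c] describes a hydroxyl oxygen attached to an aromatic carbon (a phenol).
(A) has a hydroxyl group (-OH) but the -OH is on an aliphatic carbon, not an aromatic c.
(B) has a hydroxyl group (-OH) but the -OH is on an aliphatic carbon, not an aromatic c.
(C) contains a hydroxyl group (-OH), which satisfies every atom and bond constraint.
(D) has a methoxy ether (-OCH3) but the oxygen has H0, not H1.
So the answer is (C).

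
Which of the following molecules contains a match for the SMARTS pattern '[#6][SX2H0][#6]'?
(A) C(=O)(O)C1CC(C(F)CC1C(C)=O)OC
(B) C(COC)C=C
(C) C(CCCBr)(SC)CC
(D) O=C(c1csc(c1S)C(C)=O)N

C

[#6][SX2H0][#6] describes an aliphatic sulfur bridging two carbons with no H on the sulfur (a thioether).
(A) has a methoxy ether (-OCH3) but the bridging atom is O, not S.
(B) has a methoxy ether (-OCH3) but the bridging atom is O, not S.
(C) contains a methylthio ether (-SCH3), which satisfies every atom and bond constraint.
(D) has a thiol (-SH) but the sulfur has H1, not H0 bridging two carbons.
So the answer is (C).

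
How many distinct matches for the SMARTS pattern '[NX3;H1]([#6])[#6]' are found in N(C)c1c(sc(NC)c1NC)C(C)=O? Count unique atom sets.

3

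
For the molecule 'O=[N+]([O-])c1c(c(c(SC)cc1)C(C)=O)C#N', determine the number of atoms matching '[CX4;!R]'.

2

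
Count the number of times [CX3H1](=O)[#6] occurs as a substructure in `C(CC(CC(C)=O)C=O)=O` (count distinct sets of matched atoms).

2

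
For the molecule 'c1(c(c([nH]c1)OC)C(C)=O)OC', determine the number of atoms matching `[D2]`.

The query [D2] means: atom with exactly two heavy-atom neighbours.
Check the 12 heavy atoms by environment: 1× n (aromatic, D2) → match; 1× c (aromatic, D2) → match; 3× c (aromatic, D3) → no; 2× O (D2) → match; 3× C (D1) → no; 1× C (D3) → no; 1× O (D1) → no.
Summing the matching environments: 1 + 1 + 2 = 4 matching atoms.

4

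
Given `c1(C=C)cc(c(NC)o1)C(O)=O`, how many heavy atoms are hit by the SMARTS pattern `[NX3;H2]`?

The query [NX3;H2] means: aliphatic N with 3 total connections, two of them H — an -NH2 nitrogen (amine or amide).
Check the 12 heavy atoms by environment: 1× o (aromatic, H0, X2) → no; 3× c (aromatic, H0, X3) → no; 1× c (aromatic, H1, X3) → no; 1× C (H0, X3) → no; 1× O (H0, X1) → no; 1× O (H1, X2) → no; 1× C (H1, X3) → no; 1× C (H2, X3) → no; 1× N (H1, X3) → no; 1× C (H3, X4) → no.
No environment satisfies the query, so 0 matching atoms.

0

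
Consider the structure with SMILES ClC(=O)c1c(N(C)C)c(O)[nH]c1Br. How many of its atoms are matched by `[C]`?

The query [C] means: uppercase C matches aliphatic (non-aromatic) carbon only.
Check the 13 heavy atoms by environment: 1× n (aromatic) → no; 4× c (aromatic) → no; 2× O → no; 3× C → match; 1× Cl → no; 1× N → no; 1× Br → no.
That gives 3 matching atoms.

3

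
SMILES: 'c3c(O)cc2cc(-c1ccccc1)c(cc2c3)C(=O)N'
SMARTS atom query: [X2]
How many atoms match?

1

The query [X2] means: any atom with exactly two total connections (bonds + H).
Check the 20 heavy atoms by environment: 16× c (aromatic, X3) → no; 1× O (X2) → match; 1× C (X3) → no; 1× O (X1) → no; 1× N (X3) → no.
That gives 1 matching atom.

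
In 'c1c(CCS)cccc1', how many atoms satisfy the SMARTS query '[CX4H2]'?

2

The query [CX4H2] means: sp3 carbon (X4) with exactly two hydrogens.
Check the 9 heavy atoms by environment: 2× C (H2, X4) → match; 1× S (H1, X2) → no; 1× c (aromatic, H0, X3) → no; 5× c (aromatic, H1, X3) → no.
That gives 2 matching atoms.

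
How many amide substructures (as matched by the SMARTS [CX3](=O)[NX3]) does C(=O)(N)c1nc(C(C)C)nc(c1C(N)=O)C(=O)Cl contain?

2

[CX3](=O)[NX3] is the SMARTS for an amide: a carbonyl carbon bonded to a trivalent nitrogen.
The molecule carries 2 separate instances of a primary amide (-C(=O)NH2) meeting every constraint; each maps to a distinct set of atoms, giving 2 matches.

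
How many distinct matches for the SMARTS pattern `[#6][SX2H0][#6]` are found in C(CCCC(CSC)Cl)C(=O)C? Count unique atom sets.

1

[#6][SX2H0][#6] is the SMARTS for a thioether: an aliphatic sulfur bridging two carbons with no H on the sulfur.
Exactly one fragment in the molecule meets all constraints, giving 1 match.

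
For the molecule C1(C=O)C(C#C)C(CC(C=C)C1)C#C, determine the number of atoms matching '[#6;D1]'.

3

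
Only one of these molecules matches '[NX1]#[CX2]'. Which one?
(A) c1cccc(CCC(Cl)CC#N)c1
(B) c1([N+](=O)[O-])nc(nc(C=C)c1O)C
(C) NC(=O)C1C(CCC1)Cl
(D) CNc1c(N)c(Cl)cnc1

[NX1]#[CX2] describes a nitrogen triple-bonded to a two-connected carbon (a nitrile).
(A) contains a nitrile (-C#N), which satisfies every atom and bond constraint.
(B) has a nitro group (-[N+](=O)[O-]) but there is no C#N triple bond.
(C) has a primary amide (-C(=O)NH2) but the nitrogen is NX3, not NX1.
(D) has a primary amino group (-NH2) but the nitrogen is NX3 (three connections), not NX1 triple-bonded.
So the answer is (A).

A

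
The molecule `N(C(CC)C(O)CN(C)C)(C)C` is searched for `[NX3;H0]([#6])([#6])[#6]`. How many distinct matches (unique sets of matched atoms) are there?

2

[NX3;H0]([#6])([#6])[#6] is the SMARTS for a tertiary amine: a trivalent nitrogen with no H, bonded to three carbons.
The molecule carries 2 separate instances of a dimethylamino group (-N(CH3)2) meeting every constraint; each maps to a distinct set of atoms, giving 2 matches.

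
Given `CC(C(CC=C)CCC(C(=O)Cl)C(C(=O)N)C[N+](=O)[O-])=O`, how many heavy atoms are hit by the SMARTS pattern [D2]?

5

Check the 21 heavy atoms by environment: 5× C (D2) → match; 6× C (D3) → no; 1× N (charge +1, D3) → no; 1× O (charge -1, D1) → no; 4× O (D1) → no; 1× Cl (D1) → no; 2× C (D1) → no; 1× N (D1) → no.
That gives 5 matching atoms.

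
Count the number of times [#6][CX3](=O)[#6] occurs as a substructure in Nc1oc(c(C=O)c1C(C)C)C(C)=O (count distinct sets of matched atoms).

1

[#6][CX3](=O)[#6] is the SMARTS for a ketone: a carbonyl carbon (no H) flanked by two carbons.
Exactly one fragment in the molecule meets all constraints, giving 1 match.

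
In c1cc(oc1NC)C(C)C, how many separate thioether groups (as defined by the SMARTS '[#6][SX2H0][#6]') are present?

0

[#6][SX2H0][#6] is the SMARTS for a thioether: an aliphatic sulfur bridging two carbons with no H on the sulfur.
No fragment in the molecule satisfies every constraint, giving 0 matches.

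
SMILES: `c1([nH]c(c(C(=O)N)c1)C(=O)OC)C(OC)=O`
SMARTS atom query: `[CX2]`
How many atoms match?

0

The query [CX2] means: C with X2: aliphatic carbon with exactly 2 total connections.
Check the 16 heavy atoms by environment: 1× n (aromatic, X3) → no; 4× c (aromatic, X3) → no; 3× C (X3) → no; 3× O (X1) → no; 2× O (X2) → no; 2× C (X4) → no; 1× N (X3) → no.
No environment satisfies the query, so 0 matching atoms.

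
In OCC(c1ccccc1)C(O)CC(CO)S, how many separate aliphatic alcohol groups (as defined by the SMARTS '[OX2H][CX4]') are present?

3

[OX2H][CX4] is the SMARTS for an aliphatic alcohol: a hydroxyl oxygen bound to an sp3 (X4) carbon.
The molecule carries 3 separate instances of a hydroxyl group (-OH) meeting every constraint; each maps to a distinct set of atoms, giving 3 matches.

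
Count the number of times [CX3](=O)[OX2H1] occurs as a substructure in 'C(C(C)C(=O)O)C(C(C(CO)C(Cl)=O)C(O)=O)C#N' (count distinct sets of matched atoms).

2

[CX3](=O)[OX2H1] is the SMARTS for a carboxylic acid: an sp2 carbon double-bonded to O and single-bonded to an -OH oxygen.
The molecule carries 2 separate instances of a carboxylic acid group (-C(=O)OH) meeting every constraint; each maps to a distinct set of atoms, giving 2 matches.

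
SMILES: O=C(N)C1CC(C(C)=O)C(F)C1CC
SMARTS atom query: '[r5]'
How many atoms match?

The query [r5] means: r5 matches atoms in a five-membered ring.
Check the 14 heavy atoms by environment: 5× C (in 5-ring) → match; 5× C (acyclic) → no; 2× O (acyclic) → no; 1× F (acyclic) → no; 1× N (acyclic) → no.
That gives 5 matching atoms.

5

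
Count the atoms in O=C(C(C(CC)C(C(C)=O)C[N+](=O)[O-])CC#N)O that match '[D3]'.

The query [D3] means: atom with exactly three heavy-atom neighbours.
Check the 18 heavy atoms by environment: 4× C (D2) → no; 5× C (D3) → match; 1× N (D1) → no; 4× O (D1) → no; 2× C (D1) → no; 1× N (charge +1, D3) → match; 1× O (charge -1, D1) → no.
Summing the matching environments: 5 + 1 = 6 matching atoms.

6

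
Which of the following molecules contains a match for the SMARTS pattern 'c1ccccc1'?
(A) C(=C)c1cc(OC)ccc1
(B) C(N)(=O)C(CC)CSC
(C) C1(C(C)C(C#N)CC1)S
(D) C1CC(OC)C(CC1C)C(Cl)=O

c1ccccc1 describes six aromatic carbons in a ring (a benzene ring).
(A) contains the required atom environment, so the pattern matches.
(B) has a methyl group (-CH3) but no six-membered all-carbon aromatic ring is present.
(C) has a methyl group (-CH3) but no six-membered all-carbon aromatic ring is present.
(D) has a methyl group (-CH3) but no six-membered all-carbon aromatic ring is present.
So the answer is (A).

A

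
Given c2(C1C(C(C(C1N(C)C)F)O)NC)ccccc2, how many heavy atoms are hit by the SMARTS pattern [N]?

2

Check the 18 heavy atoms by environment: 8× C → no; 2× N → match; 1× O → no; 6× c (aromatic) → no; 1× F → no.
That gives 2 matching atoms.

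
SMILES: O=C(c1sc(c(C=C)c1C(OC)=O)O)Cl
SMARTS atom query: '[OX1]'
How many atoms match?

Check the 15 heavy atoms by environment: 1× s (aromatic, X2) → no; 4× c (aromatic, X3) → no; 4× C (X3) → no; 2× O (X1) → match; 1× Cl (X1) → no; 2× O (X2) → no; 1× C (X4) → no.
That gives 2 matching atoms.

2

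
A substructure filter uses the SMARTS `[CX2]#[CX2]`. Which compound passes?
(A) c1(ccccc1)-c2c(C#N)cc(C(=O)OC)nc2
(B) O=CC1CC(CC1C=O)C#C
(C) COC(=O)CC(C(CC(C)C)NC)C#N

B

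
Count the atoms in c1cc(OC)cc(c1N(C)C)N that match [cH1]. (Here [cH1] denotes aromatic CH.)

3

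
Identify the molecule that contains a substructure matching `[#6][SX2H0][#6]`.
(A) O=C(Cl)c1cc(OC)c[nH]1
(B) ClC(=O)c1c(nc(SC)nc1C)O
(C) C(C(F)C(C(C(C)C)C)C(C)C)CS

[#6][SX2H0][#6] describes an aliphatic sulfur bridging two carbons with no H on the sulfur (a thioether).
(A) has a methoxy ether (-OCH3) but the bridging atom is O, not S.
(B) contains a methylthio ether (-SCH3), which satisfies every atom and bond constraint.
(C) has a thiol (-SH) but the sulfur has H1, not H0 bridging two carbons.
So the answer is (B).

B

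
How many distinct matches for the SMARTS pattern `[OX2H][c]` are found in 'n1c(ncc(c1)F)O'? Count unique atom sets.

[OX2H][c] is the SMARTS for a phenol: a hydroxyl oxygen attached to an aromatic carbon.
Exactly one fragment in the molecule meets all constraints, giving 1 match.

1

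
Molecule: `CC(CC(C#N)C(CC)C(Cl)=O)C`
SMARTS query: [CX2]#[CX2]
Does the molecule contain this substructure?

The pattern [CX2]#[CX2] describes a carbon-carbon triple bond — an alkyne.
The closest candidate here is a nitrile (-C#N), but the triple bond is C#N, not C#C. No other fragment satisfies the full query, so there is no match.

No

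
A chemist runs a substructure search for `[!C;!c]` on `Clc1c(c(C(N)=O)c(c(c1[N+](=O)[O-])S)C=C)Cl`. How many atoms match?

8

The query [!C;!c] means: neither aliphatic nor aromatic carbon — same as [!#6].
Check the 17 heavy atoms by environment: 6× c (aromatic) → no; 1× S → match; 3× C → no; 2× Cl → match; 1× N (charge +1) → match; 1× O (charge -1) → match; 2× O → match; 1× N → match.
Summing the matching environments: 1 + 2 + 1 + 1 + 2 + 1 = 8 matching atoms.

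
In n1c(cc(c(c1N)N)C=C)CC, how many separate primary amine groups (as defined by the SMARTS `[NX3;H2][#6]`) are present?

2

[NX3;H2][#6] is the SMARTS for a primary amine: a trivalent nitrogen with two H attached to carbon.
The molecule carries 2 separate instances of a primary amino group (-NH2) meeting every constraint; each maps to a distinct set of atoms, giving 2 matches.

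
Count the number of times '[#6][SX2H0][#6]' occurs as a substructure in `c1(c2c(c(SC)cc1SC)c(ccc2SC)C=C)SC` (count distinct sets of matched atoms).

4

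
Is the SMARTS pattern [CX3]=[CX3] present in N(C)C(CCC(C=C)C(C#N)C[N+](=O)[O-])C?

Yes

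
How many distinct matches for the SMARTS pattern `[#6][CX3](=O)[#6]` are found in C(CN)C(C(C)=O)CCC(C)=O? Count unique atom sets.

[#6][CX3](=O)[#6] is the SMARTS for a ketone: a carbonyl carbon (no H) flanked by two carbons.
The molecule carries 2 separate instances of an acetyl/ketone group (-C(=O)CH3) meeting every constraint; each maps to a distinct set of atoms, giving 2 matches.

2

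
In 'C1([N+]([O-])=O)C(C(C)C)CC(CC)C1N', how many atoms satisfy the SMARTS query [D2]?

2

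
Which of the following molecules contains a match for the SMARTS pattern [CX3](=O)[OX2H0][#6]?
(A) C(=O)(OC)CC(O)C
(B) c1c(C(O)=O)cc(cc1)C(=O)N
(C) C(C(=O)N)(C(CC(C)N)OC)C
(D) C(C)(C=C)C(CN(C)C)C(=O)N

A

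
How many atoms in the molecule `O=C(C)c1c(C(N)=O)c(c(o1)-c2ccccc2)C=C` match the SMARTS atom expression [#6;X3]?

14

The query [#6;X3] means: any carbon (aromatic or not) with three total connections.
Check the 19 heavy atoms by environment: 1× o (aromatic, X2) → no; 10× c (aromatic, X3) → match; 4× C (X3) → match; 2× O (X1) → no; 1× C (X4) → no; 1× N (X3) → no.
Summing the matching environments: 10 + 4 = 14 matching atoms.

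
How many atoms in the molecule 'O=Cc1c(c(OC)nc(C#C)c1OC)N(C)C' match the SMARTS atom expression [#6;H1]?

2

The query [#6;H1] means: any carbon bearing exactly one hydrogen.
Check the 17 heavy atoms by environment: 1× n (aromatic, H0) → no; 5× c (aromatic, H0) → no; 3× O (H0) → no; 4× C (H3) → no; 2× C (H1) → match; 1× N (H0) → no; 1× C (H0) → no.
That gives 2 matching atoms.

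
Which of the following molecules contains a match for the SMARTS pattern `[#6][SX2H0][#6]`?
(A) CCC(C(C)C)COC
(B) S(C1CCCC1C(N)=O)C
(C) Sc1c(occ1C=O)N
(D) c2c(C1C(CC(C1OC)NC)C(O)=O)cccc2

[#6][SX2H0][#6] describes an aliphatic sulfur bridging two carbons with no H on the sulfur (a thioether).
(A) has a methoxy ether (-OCH3) but the bridging atom is O, not S.
(B) contains a methylthio ether (-SCH3), which satisfies every atom and bond constraint.
(C) has a thiol (-SH) but the sulfur has H1, not H0 bridging two carbons.
(D) has a methoxy ether (-OCH3) but the bridging atom is O, not S.
So the answer is (B).

B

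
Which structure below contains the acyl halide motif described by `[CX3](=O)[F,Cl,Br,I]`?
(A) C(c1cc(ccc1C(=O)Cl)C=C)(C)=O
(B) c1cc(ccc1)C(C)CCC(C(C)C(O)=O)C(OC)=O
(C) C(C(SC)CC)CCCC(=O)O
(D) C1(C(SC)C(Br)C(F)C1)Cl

[CX3](=O)[F,Cl,Br,I] describes a carbonyl carbon bonded to a halogen (an acyl halide).
(A) contains an acyl chloride (-C(=O)Cl), which satisfies every atom and bond constraint.
(B) has a methyl-ester group (-C(=O)OCH3) but the carbonyl is bonded to -O-C, not to a halogen.
(C) has a carboxylic acid group (-C(=O)OH) but the carbonyl is bonded to -OH, not to a halogen.
(D) has a chloro substituent but the Cl is not on a carbonyl carbon.
So the answer is (A).

A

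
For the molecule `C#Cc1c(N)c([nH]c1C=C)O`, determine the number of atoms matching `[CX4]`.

0

The query [CX4] means: C with X4: aliphatic carbon with exactly 4 total connections (bonds + H).
Check the 11 heavy atoms by environment: 1× n (aromatic, X3) → no; 4× c (aromatic, X3) → no; 1× O (X2) → no; 2× C (X2) → no; 1× N (X3) → no; 2× C (X3) → no.
No environment satisfies the query, so 0 matching atoms.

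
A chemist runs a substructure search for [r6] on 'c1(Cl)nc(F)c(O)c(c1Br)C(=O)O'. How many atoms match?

6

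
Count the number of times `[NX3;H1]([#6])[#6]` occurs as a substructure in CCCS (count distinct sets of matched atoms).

0

[NX3;H1]([#6])[#6] is the SMARTS for a secondary amine: a trivalent nitrogen with one H, bonded to two carbons.
No fragment in the molecule satisfies every constraint, giving 0 matches.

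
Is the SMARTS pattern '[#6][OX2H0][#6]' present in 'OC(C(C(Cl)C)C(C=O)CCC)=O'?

No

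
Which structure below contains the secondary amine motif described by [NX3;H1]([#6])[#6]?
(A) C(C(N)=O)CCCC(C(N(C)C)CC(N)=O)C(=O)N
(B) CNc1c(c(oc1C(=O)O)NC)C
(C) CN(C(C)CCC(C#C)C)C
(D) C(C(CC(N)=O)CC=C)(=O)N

[NX3;H1]([#6])[#6] describes a trivalent nitrogen with one H, bonded to two carbons (a secondary amine).
(A) has a primary amide (-C(=O)NH2) but the -C(=O)NH2 nitrogen has H2, not H1.
(B) contains an N-methylamino group (-NHCH3), which satisfies every atom and bond constraint.
(C) has a dimethylamino group (-N(CH3)2) but the nitrogen has H0, not H1.
(D) has a primary amide (-C(=O)NH2) but the -C(=O)NH2 nitrogen has H2, not H1.
So the answer is (B).

B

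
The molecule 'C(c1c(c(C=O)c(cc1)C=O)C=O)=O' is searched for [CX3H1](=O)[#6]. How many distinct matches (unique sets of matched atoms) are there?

4

[CX3H1](=O)[#6] is the SMARTS for an aldehyde: an sp2 carbon with one H, double-bonded to O and single-bonded to carbon.
The molecule carries 4 separate instances of an aldehyde (-CHO) meeting every constraint; each maps to a distinct set of atoms, giving 4 matches.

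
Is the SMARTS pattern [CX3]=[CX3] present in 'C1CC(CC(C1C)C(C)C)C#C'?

No

The pattern [CX3]=[CX3] describes a non-aromatic C=C double bond between two sp2 carbons — an alkene.
The closest candidate here is an ethynyl group (-C#CH), but the C-C bond is a triple bond, not a double bond. No other fragment satisfies the full query, so there is no match.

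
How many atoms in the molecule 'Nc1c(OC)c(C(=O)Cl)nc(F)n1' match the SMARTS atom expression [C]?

The query [C] means: uppercase C matches aliphatic (non-aromatic) carbon only.
Check the 13 heavy atoms by environment: 2× n (aromatic) → no; 4× c (aromatic) → no; 1× F → no; 2× O → no; 2× C → match; 1× Cl → no; 1× N → no.
That gives 2 matching atoms.

2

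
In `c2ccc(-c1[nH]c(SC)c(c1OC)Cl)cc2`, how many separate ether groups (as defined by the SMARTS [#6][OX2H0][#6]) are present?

1

[#6][OX2H0][#6] is the SMARTS for an ether: an aliphatic oxygen bridging two carbons with no H on the oxygen.
Exactly one fragment in the molecule meets all constraints, giving 1 match.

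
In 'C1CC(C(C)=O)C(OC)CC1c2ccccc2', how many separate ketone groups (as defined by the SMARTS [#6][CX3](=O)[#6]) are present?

1

[#6][CX3](=O)[#6] is the SMARTS for a ketone: a carbonyl carbon (no H) flanked by two carbons.
Exactly one fragment in the molecule meets all constraints, giving 1 match.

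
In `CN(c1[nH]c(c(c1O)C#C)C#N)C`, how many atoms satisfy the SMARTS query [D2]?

The query [D2] means: atom with exactly two heavy-atom neighbours.
Check the 13 heavy atoms by environment: 1× n (aromatic, D2) → match; 4× c (aromatic, D3) → no; 2× C (D2) → match; 3× C (D1) → no; 1× N (D3) → no; 1× O (D1) → no; 1× N (D1) → no.
Summing the matching environments: 1 + 2 = 3 matching atoms.

3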